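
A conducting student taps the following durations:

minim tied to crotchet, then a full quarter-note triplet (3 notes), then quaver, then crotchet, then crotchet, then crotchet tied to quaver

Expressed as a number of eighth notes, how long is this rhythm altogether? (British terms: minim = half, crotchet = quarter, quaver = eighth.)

18

Each duration in eighth notes: minim tied to crotchet (minim + crotchet) = 6; a full quarter-note triplet (3 notes) (three triplet quarters span one half) = 4; quaver = 1; crotchet = 2; crotchet = 2; crotchet tied to quaver (crotchet + quaver) = 3.
Adding: 6 + 4 + 1 + 2 + 2 + 3 = 18 eighth notes.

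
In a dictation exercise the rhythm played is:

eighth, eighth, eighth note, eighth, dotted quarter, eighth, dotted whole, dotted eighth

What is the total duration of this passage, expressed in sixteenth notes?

Express everything in sixteenth notes: eighth = 2; eighth = 2; eighth note = 2; eighth = 2; dotted quarter = 6; eighth = 2; dotted whole = 24; dotted eighth = 3.
Total: 2 + 2 + 2 + 2 + 6 + 2 + 24 + 3 = 43 sixteenth notes.

43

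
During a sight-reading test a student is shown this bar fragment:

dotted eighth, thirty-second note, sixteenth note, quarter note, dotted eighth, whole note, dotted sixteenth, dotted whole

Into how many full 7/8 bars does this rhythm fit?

One bar of 7/8 = 28 thirty-second notes.
In thirty-second notes: dotted eighth = 6; thirty-second note = 1; sixteenth note = 2; quarter note = 8; dotted eighth = 6; whole note = 32; dotted sixteenth = 3; dotted whole = 48.
Total: 6 + 1 + 2 + 8 + 6 + 32 + 3 + 48 = 106.
106 ÷ 28 = 3 complete bars with 22 left over.

3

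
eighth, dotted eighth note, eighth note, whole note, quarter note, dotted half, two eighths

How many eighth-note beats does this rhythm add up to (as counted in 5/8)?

21.5

One eighth-note beat = 2 sixteenth notes.
Each duration in sixteenth notes: eighth = 2; dotted eighth note = 3; eighth note = 2; whole note = 16; quarter note = 4; dotted half = 12; eighth = 2; eighth = 2.
Adding: 2 + 3 + 2 + 16 + 4 + 12 + 2 + 2 = 43.
43 ÷ 2 = 21.5 beats.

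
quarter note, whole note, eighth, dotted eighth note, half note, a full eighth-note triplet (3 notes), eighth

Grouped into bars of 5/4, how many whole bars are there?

1

One bar of 5/4 = 20 sixteenth notes.
Express everything in sixteenth notes: quarter note = 4; whole note = 16; eighth = 2; dotted eighth note = 3; half note = 8; a full eighth-note triplet (3 notes) (three triplet eighths span one quarter) = 4; eighth = 2.
Total: 4 + 16 + 2 + 3 + 8 + 4 + 2 = 39.
39 ÷ 20 = 1 complete bar with 19 left over.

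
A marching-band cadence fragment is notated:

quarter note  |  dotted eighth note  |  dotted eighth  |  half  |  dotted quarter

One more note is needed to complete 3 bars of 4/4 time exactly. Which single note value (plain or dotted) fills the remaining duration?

3 bars of 4/4 = 48 sixteenth notes.
Convert each value to sixteenth notes: quarter note = 4; dotted eighth note = 3; dotted eighth = 3; half = 8; dotted quarter = 6.
Adding: 4 + 3 + 3 + 8 + 6 = 24.
Remaining: 48 − 24 = 24 sixteenth notes, which is a dotted whole note.

dotted whole note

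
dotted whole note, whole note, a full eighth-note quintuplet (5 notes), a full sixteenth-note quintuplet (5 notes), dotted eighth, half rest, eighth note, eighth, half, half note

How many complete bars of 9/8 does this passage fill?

One bar of 9/8 = 18 sixteenth notes.
In sixteenth notes: dotted whole note = 24; whole note = 16; a full eighth-note quintuplet (5 notes) (five quintuplet eighths span one half) = 8; a full sixteenth-note quintuplet (5 notes) (five quintuplet sixteenths span one quarter) = 4; dotted eighth = 3; half rest = 8; eighth note = 2; eighth = 2; half = 8; half note = 8.
Altogether 24 + 16 + 8 + 4 + 3 + 8 + 2 + 2 + 8 + 8 = 83.
83 ÷ 18 = 4 complete bars with 11 left over.

4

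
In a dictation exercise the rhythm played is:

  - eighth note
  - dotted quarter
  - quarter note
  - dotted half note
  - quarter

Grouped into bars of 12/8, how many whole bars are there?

1

One bar of 12/8 = 12 eighth notes.
Convert each value to eighth notes: eighth note = 1; dotted quarter = 3; quarter note = 2; dotted half note = 6; quarter = 2.
Sum: 1 + 3 + 2 + 6 + 2 = 14.
14 ÷ 12 = 1 complete bar with 2 left over.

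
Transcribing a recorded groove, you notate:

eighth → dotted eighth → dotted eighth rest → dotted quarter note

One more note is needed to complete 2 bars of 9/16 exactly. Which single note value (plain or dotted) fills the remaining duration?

quarter note

2 bars of 9/16 = 18 sixteenth notes.
In sixteenth notes: eighth = 2; dotted eighth = 3; dotted eighth rest = 3; dotted quarter note = 6.
Sum: 2 + 3 + 3 + 6 = 14.
Remaining: 18 − 14 = 4 sixteenth notes, which is a quarter note.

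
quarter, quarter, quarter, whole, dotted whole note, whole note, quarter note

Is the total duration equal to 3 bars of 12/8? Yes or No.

One bar of 12/8 = 6 quarter notes, so 3 bars = 18.
Working in quarter notes: quarter = 1; quarter = 1; quarter = 1; whole = 4; dotted whole note = 6; whole note = 4; quarter note = 1.
Adding: 1 + 1 + 1 + 4 + 6 + 4 + 1 = 18.
18 equals 18, so the answer is Yes.

Yes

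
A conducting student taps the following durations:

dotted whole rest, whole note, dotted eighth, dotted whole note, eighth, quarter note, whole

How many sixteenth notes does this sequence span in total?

Express everything in sixteenth notes: dotted whole rest = 24; whole note = 16; dotted eighth = 3; dotted whole note = 24; eighth = 2; quarter note = 4; whole = 16.
Adding: 24 + 16 + 3 + 24 + 2 + 4 + 16 = 89 sixteenth notes.

89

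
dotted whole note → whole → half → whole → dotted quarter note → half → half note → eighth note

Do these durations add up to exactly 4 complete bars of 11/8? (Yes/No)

One bar of 11/8 = 11 eighth notes, so 4 bars = 44.
Express everything in eighth notes: dotted whole note = 12; whole = 8; half = 4; whole = 8; dotted quarter note = 3; half = 4; half note = 4; eighth note = 1.
Altogether 12 + 8 + 4 + 8 + 3 + 4 + 4 + 1 = 44.
44 equals 44, so the answer is Yes.

Yes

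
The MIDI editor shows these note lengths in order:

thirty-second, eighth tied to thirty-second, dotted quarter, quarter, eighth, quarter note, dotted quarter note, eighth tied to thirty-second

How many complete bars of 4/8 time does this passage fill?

One bar of 4/8 = 16 thirty-second notes.
Convert each value to thirty-second notes: thirty-second = 1; eighth tied to thirty-second (eighth + thirty-second) = 5; dotted quarter = 12; quarter = 8; eighth = 4; quarter note = 8; dotted quarter note = 12; eighth tied to thirty-second (eighth + thirty-second) = 5.
Total: 1 + 5 + 12 + 8 + 4 + 8 + 12 + 5 = 55.
55 ÷ 16 = 3 complete bars with 7 left over.

3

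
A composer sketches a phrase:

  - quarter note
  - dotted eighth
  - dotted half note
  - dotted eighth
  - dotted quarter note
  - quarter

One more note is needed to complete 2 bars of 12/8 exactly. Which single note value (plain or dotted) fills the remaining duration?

2 bars of 12/8 = 48 sixteenth notes.
Working in sixteenth notes: quarter note = 4; dotted eighth = 3; dotted half note = 12; dotted eighth = 3; dotted quarter note = 6; quarter = 4.
Adding: 4 + 3 + 12 + 3 + 6 + 4 = 32.
Remaining: 48 − 32 = 16 sixteenth notes, which is a whole note.

whole note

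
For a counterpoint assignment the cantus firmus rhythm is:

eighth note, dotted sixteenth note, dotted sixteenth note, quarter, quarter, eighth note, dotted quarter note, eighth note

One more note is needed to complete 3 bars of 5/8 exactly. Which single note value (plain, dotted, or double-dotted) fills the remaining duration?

double-dotted quarter note

3 bars of 5/8 = 60 thirty-second notes.
Convert each value to thirty-second notes: eighth note = 4; dotted sixteenth note = 3; dotted sixteenth note = 3; quarter = 8; quarter = 8; eighth note = 4; dotted quarter note = 12; eighth note = 4.
Sum: 4 + 3 + 3 + 8 + 8 + 4 + 12 + 4 = 46.
Remaining: 60 − 46 = 14 thirty-second notes, which is a double-dotted quarter note.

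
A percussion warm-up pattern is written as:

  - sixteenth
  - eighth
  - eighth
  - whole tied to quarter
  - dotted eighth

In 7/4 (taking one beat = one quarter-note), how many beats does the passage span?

One quarter-note beat = 4 sixteenth notes.
Express everything in sixteenth notes: sixteenth = 1; eighth = 2; eighth = 2; whole tied to quarter (whole + quarter) = 20; dotted eighth = 3.
Adding: 1 + 2 + 2 + 20 + 3 = 28.
28 ÷ 4 = 7 beats.

7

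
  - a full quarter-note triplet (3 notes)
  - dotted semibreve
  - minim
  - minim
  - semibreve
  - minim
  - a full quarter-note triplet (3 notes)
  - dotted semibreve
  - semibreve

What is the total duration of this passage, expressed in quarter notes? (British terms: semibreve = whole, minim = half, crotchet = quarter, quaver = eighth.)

30

Working in quarter notes: a full quarter-note triplet (3 notes) (three triplet quarters span one half) = 2; dotted semibreve = 6; minim = 2; minim = 2; semibreve = 4; minim = 2; a full quarter-note triplet (3 notes) (three triplet quarters span one half) = 2; dotted semibreve = 6; semibreve = 4.
Total: 2 + 6 + 2 + 2 + 4 + 2 + 2 + 6 + 4 = 30 quarter notes.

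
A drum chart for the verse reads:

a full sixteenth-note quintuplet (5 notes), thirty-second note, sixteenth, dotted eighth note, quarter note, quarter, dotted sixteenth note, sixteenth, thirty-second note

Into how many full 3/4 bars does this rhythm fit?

1

One bar of 3/4 = 24 thirty-second notes.
Working in thirty-second notes: a full sixteenth-note quintuplet (5 notes) (five quintuplet sixteenths span one quarter) = 8; thirty-second note = 1; sixteenth = 2; dotted eighth note = 6; quarter note = 8; quarter = 8; dotted sixteenth note = 3; sixteenth = 2; thirty-second note = 1.
Sum: 8 + 1 + 2 + 6 + 8 + 8 + 3 + 2 + 1 = 39.
39 ÷ 24 = 1 complete bar with 15 left over.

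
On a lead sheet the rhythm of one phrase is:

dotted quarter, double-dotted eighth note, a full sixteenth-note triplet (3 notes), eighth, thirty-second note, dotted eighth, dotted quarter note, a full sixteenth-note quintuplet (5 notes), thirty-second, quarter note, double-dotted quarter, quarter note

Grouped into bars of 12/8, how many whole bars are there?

One bar of 12/8 = 48 thirty-second notes.
In thirty-second notes: dotted quarter = 12; double-dotted eighth note = 7; a full sixteenth-note triplet (3 notes) (three triplet sixteenths span one eighth) = 4; eighth = 4; thirty-second note = 1; dotted eighth = 6; dotted quarter note = 12; a full sixteenth-note quintuplet (5 notes) (five quintuplet sixteenths span one quarter) = 8; thirty-second = 1; quarter note = 8; double-dotted quarter = 14; quarter note = 8.
Sum: 12 + 7 + 4 + 4 + 1 + 6 + 12 + 8 + 1 + 8 + 14 + 8 = 85.
85 ÷ 48 = 1 complete bar with 37 left over.

1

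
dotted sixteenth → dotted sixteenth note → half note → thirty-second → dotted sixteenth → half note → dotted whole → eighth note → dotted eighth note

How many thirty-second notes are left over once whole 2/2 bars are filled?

One bar of 2/2 = 32 thirty-second notes.
Working in thirty-second notes: dotted sixteenth = 3; dotted sixteenth note = 3; half note = 16; thirty-second = 1; dotted sixteenth = 3; half note = 16; dotted whole = 48; eighth note = 4; dotted eighth note = 6.
Sum: 3 + 3 + 16 + 1 + 3 + 16 + 48 + 4 + 6 = 100.
100 ÷ 32 = 3 complete bars with 4 thirty-second notes remaining.

4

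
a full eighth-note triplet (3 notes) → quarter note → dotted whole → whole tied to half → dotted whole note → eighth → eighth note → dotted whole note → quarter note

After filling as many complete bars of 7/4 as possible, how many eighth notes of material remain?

0

One bar of 7/4 = 14 eighth notes.
Express everything in eighth notes: a full eighth-note triplet (3 notes) (three triplet eighths span one quarter) = 2; quarter note = 2; dotted whole = 12; whole tied to half (whole + half) = 12; dotted whole note = 12; eighth = 1; eighth note = 1; dotted whole note = 12; quarter note = 2.
Sum: 2 + 2 + 12 + 12 + 12 + 1 + 1 + 12 + 2 = 56.
56 ÷ 14 = 4 complete bars with 0 eighth notes remaining.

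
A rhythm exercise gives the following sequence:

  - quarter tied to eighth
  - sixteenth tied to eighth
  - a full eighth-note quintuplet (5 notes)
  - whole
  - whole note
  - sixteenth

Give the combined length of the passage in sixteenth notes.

50

Convert each value to sixteenth notes: quarter tied to eighth (quarter + eighth) = 6; sixteenth tied to eighth (sixteenth + eighth) = 3; a full eighth-note quintuplet (5 notes) (five quintuplet eighths span one half) = 8; whole = 16; whole note = 16; sixteenth = 1.
Altogether 6 + 3 + 8 + 16 + 16 + 1 = 50 sixteenth notes.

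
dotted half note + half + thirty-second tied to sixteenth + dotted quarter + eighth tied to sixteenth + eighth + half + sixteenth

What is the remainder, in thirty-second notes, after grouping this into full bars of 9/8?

One bar of 9/8 = 36 thirty-second notes.
In thirty-second notes: dotted half note = 24; half = 16; thirty-second tied to sixteenth (thirty-second + sixteenth) = 3; dotted quarter = 12; eighth tied to sixteenth (eighth + sixteenth) = 6; eighth = 4; half = 16; sixteenth = 2.
Total: 24 + 16 + 3 + 12 + 6 + 4 + 16 + 2 = 83.
83 ÷ 36 = 2 complete bars with 11 thirty-second notes remaining.

11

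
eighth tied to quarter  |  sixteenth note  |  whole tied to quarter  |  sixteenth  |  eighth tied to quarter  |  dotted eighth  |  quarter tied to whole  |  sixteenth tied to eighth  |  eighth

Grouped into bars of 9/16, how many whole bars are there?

6

One bar of 9/16 = 9 sixteenth notes.
In sixteenth notes: eighth tied to quarter (eighth + quarter) = 6; sixteenth note = 1; whole tied to quarter (whole + quarter) = 20; sixteenth = 1; eighth tied to quarter (eighth + quarter) = 6; dotted eighth = 3; quarter tied to whole (quarter + whole) = 20; sixteenth tied to eighth (sixteenth + eighth) = 3; eighth = 2.
Adding: 6 + 1 + 20 + 1 + 6 + 3 + 20 + 3 + 2 = 62.
62 ÷ 9 = 6 complete bars with 8 left over.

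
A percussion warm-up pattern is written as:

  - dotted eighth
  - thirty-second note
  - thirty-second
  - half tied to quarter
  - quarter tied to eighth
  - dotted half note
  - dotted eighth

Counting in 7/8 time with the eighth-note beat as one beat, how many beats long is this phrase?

One eighth-note beat = 4 thirty-second notes.
Working in thirty-second notes: dotted eighth = 6; thirty-second note = 1; thirty-second = 1; half tied to quarter (half + quarter) = 24; quarter tied to eighth (quarter + eighth) = 12; dotted half note = 24; dotted eighth = 6.
Sum: 6 + 1 + 1 + 24 + 12 + 24 + 6 = 74.
74 ÷ 4 = 18.5 beats.

18.5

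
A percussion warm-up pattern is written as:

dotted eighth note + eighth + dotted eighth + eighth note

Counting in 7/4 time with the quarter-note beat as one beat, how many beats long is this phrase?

2.5

One quarter-note beat = 4 sixteenth notes.
Working in sixteenth notes: dotted eighth note = 3; eighth = 2; dotted eighth = 3; eighth note = 2.
Altogether 3 + 2 + 3 + 2 = 10.
10 ÷ 4 = 2.5 beats.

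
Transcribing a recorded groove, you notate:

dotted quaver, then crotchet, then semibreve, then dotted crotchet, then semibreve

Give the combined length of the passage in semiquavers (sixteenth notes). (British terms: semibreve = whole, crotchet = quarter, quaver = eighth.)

45

Convert each value to sixteenth notes: dotted quaver = 3; crotchet = 4; semibreve = 16; dotted crotchet = 6; semibreve = 16.
Altogether 3 + 4 + 16 + 6 + 16 = 45 sixteenth notes.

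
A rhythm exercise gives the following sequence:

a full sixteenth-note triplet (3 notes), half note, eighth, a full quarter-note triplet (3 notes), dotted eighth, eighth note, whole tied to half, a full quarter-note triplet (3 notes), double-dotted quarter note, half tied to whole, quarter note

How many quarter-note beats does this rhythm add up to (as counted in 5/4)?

23

One quarter-note beat = 4 sixteenth notes.
Each duration in sixteenth notes: a full sixteenth-note triplet (3 notes) (three triplet sixteenths span one eighth) = 2; half note = 8; eighth = 2; a full quarter-note triplet (3 notes) (three triplet quarters span one half) = 8; dotted eighth = 3; eighth note = 2; whole tied to half (whole + half) = 24; a full quarter-note triplet (3 notes) (three triplet quarters span one half) = 8; double-dotted quarter note = 7; half tied to whole (half + whole) = 24; quarter note = 4.
Altogether 2 + 8 + 2 + 8 + 3 + 2 + 24 + 8 + 7 + 24 + 4 = 92.
92 ÷ 4 = 23 beats.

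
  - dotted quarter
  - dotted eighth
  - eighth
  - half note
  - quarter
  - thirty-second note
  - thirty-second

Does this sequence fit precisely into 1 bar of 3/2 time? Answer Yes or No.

One bar of 3/2 = 48 thirty-second notes.
Each duration in thirty-second notes: dotted quarter = 12; dotted eighth = 6; eighth = 4; half note = 16; quarter = 8; thirty-second note = 1; thirty-second = 1.
Adding: 12 + 6 + 4 + 16 + 8 + 1 + 1 = 48.
48 equals 48, so the answer is Yes.

Yes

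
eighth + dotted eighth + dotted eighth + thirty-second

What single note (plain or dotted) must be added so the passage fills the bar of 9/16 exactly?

The bar of 9/16 = 18 thirty-second notes.
Express everything in thirty-second notes: eighth = 4; dotted eighth = 6; dotted eighth = 6; thirty-second = 1.
Altogether 4 + 6 + 6 + 1 = 17.
Remaining: 18 − 17 = 1 thirty-second note, which is a thirty-second note.

thirty-second note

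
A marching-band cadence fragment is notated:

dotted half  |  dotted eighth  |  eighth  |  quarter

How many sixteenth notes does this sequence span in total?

In sixteenth notes: dotted half = 12; dotted eighth = 3; eighth = 2; quarter = 4.
Adding: 12 + 3 + 2 + 4 = 21 sixteenth notes.

21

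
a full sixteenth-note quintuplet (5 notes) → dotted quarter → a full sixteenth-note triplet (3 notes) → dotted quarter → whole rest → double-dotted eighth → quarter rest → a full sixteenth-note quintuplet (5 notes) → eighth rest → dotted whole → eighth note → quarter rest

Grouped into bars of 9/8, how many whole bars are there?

One bar of 9/8 = 36 thirty-second notes.
Each duration in thirty-second notes: a full sixteenth-note quintuplet (5 notes) (five quintuplet sixteenths span one quarter) = 8; dotted quarter = 12; a full sixteenth-note triplet (3 notes) (three triplet sixteenths span one eighth) = 4; dotted quarter = 12; whole rest = 32; double-dotted eighth = 7; quarter rest = 8; a full sixteenth-note quintuplet (5 notes) (five quintuplet sixteenths span one quarter) = 8; eighth rest = 4; dotted whole = 48; eighth note = 4; quarter rest = 8.
Total: 8 + 12 + 4 + 12 + 32 + 7 + 8 + 8 + 4 + 48 + 4 + 8 = 155.
155 ÷ 36 = 4 complete bars with 11 left over.

4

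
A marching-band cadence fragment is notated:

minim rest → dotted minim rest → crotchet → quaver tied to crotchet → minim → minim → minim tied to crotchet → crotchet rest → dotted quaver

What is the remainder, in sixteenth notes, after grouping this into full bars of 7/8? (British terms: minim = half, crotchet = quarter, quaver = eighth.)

One bar of 7/8 = 14 sixteenth notes.
Each duration in sixteenth notes: minim rest = 8; dotted minim rest = 12; crotchet = 4; quaver tied to crotchet (quaver + crotchet) = 6; minim = 8; minim = 8; minim tied to crotchet (minim + crotchet) = 12; crotchet rest = 4; dotted quaver = 3.
Total: 8 + 12 + 4 + 6 + 8 + 8 + 12 + 4 + 3 = 65.
65 ÷ 14 = 4 complete bars with 9 sixteenth notes remaining.

9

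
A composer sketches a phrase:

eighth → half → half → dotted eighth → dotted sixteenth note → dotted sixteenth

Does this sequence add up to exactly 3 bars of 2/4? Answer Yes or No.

One bar of 2/4 = 16 thirty-second notes, so 3 bars = 48.
Working in thirty-second notes: eighth = 4; half = 16; half = 16; dotted eighth = 6; dotted sixteenth note = 3; dotted sixteenth = 3.
Adding: 4 + 16 + 16 + 6 + 3 + 3 = 48.
48 equals 48, so the answer is Yes.

Yes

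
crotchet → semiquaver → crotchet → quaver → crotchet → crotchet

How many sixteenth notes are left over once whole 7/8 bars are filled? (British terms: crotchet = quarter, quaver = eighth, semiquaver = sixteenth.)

One bar of 7/8 = 14 sixteenth notes.
In sixteenth notes: crotchet = 4; semiquaver = 1; crotchet = 4; quaver = 2; crotchet = 4; crotchet = 4.
Sum: 4 + 1 + 4 + 2 + 4 + 4 = 19.
19 ÷ 14 = 1 complete bar with 5 sixteenth notes remaining.

5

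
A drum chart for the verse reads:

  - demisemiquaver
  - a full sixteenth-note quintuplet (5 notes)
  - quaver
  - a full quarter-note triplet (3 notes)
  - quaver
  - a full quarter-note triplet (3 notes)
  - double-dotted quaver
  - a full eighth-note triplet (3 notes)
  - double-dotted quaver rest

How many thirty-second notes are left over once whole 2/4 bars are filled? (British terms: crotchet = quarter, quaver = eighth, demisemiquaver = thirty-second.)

One bar of 2/4 = 16 thirty-second notes.
Convert each value to thirty-second notes: demisemiquaver = 1; a full sixteenth-note quintuplet (5 notes) (five quintuplet sixteenths span one quarter) = 8; quaver = 4; a full quarter-note triplet (3 notes) (three triplet quarters span one half) = 16; quaver = 4; a full quarter-note triplet (3 notes) (three triplet quarters span one half) = 16; double-dotted quaver = 7; a full eighth-note triplet (3 notes) (three triplet eighths span one quarter) = 8; double-dotted quaver rest = 7.
Altogether 1 + 8 + 4 + 16 + 4 + 16 + 7 + 8 + 7 = 71.
71 ÷ 16 = 4 complete bars with 7 thirty-second notes remaining.

7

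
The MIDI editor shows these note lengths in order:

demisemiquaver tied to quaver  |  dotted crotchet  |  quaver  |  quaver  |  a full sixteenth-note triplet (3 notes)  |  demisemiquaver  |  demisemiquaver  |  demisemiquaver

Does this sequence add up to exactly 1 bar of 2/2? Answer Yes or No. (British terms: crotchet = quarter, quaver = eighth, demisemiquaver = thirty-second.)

One bar of 2/2 = 32 thirty-second notes.
In thirty-second notes: demisemiquaver tied to quaver (demisemiquaver + quaver) = 5; dotted crotchet = 12; quaver = 4; quaver = 4; a full sixteenth-note triplet (3 notes) (three triplet sixteenths span one eighth) = 4; demisemiquaver = 1; demisemiquaver = 1; demisemiquaver = 1.
Adding: 5 + 12 + 4 + 4 + 4 + 1 + 1 + 1 = 32.
32 equals 32, so the answer is Yes.

Yes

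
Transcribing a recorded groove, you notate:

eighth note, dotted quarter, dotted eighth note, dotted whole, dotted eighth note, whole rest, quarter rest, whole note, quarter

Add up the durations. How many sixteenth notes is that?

In sixteenth notes: eighth note = 2; dotted quarter = 6; dotted eighth note = 3; dotted whole = 24; dotted eighth note = 3; whole rest = 16; quarter rest = 4; whole note = 16; quarter = 4.
Total: 2 + 6 + 3 + 24 + 3 + 16 + 4 + 16 + 4 = 78 sixteenth notes.

78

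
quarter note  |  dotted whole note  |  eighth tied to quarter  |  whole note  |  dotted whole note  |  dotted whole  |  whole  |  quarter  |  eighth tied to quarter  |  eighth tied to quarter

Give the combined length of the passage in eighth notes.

65

Each duration in eighth notes: quarter note = 2; dotted whole note = 12; eighth tied to quarter (eighth + quarter) = 3; whole note = 8; dotted whole note = 12; dotted whole = 12; whole = 8; quarter = 2; eighth tied to quarter (eighth + quarter) = 3; eighth tied to quarter (eighth + quarter) = 3.
Sum: 2 + 12 + 3 + 8 + 12 + 12 + 8 + 2 + 3 + 3 = 65 eighth notes.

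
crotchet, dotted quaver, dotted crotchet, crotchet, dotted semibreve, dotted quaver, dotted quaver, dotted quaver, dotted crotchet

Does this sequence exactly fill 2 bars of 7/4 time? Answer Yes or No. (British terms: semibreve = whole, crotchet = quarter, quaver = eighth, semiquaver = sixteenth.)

Yes

One bar of 7/4 = 28 sixteenth notes, so 2 bars = 56.
Each duration in sixteenth notes: crotchet = 4; dotted quaver = 3; dotted crotchet = 6; crotchet = 4; dotted semibreve = 24; dotted quaver = 3; dotted quaver = 3; dotted quaver = 3; dotted crotchet = 6.
Total: 4 + 3 + 6 + 4 + 24 + 3 + 3 + 3 + 6 = 56.
56 equals 56, so the answer is Yes.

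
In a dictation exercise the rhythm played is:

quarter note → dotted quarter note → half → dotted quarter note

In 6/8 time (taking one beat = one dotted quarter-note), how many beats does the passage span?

One dotted quarter-note beat = 3 eighth notes.
In eighth notes: quarter note = 2; dotted quarter note = 3; half = 4; dotted quarter note = 3.
Total: 2 + 3 + 4 + 3 = 12.
12 ÷ 3 = 4 beats.

4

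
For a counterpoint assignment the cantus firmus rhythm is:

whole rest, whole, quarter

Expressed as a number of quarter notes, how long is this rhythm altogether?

9

Convert each value to quarter notes: whole rest = 4; whole = 4; quarter = 1.
Total: 4 + 4 + 1 = 9 quarter notes.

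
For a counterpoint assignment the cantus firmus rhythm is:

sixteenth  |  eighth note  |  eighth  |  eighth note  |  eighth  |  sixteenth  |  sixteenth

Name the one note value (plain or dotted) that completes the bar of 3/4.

sixteenth note

The bar of 3/4 = 12 sixteenth notes.
Each duration in sixteenth notes: sixteenth = 1; eighth note = 2; eighth = 2; eighth note = 2; eighth = 2; sixteenth = 1; sixteenth = 1.
Altogether 1 + 2 + 2 + 2 + 2 + 1 + 1 = 11.
Remaining: 12 − 11 = 1 sixteenth note, which is a sixteenth note.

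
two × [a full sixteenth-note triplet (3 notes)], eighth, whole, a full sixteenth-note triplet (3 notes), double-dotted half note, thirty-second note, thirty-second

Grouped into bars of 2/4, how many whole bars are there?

4

One bar of 2/4 = 16 thirty-second notes.
Working in thirty-second notes: a full sixteenth-note triplet (3 notes) (three triplet sixteenths span one eighth) = 4; a full sixteenth-note triplet (3 notes) (three triplet sixteenths span one eighth) = 4; eighth = 4; whole = 32; a full sixteenth-note triplet (3 notes) (three triplet sixteenths span one eighth) = 4; double-dotted half note = 28; thirty-second note = 1; thirty-second = 1.
Adding: 4 + 4 + 4 + 32 + 4 + 28 + 1 + 1 = 78.
78 ÷ 16 = 4 complete bars with 14 left over.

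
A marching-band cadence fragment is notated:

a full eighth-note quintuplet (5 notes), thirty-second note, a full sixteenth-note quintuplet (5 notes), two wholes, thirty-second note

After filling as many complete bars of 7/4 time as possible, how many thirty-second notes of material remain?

34

One bar of 7/4 = 56 thirty-second notes.
Convert each value to thirty-second notes: a full eighth-note quintuplet (5 notes) (five quintuplet eighths span one half) = 16; thirty-second note = 1; a full sixteenth-note quintuplet (5 notes) (five quintuplet sixteenths span one quarter) = 8; whole = 32; whole = 32; thirty-second note = 1.
Altogether 16 + 1 + 8 + 32 + 32 + 1 = 90.
90 ÷ 56 = 1 complete bar with 34 thirty-second notes remaining.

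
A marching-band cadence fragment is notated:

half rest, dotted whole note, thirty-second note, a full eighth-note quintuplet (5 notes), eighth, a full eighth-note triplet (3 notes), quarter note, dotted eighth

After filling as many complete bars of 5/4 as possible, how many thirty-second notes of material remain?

27

One bar of 5/4 = 40 thirty-second notes.
Express everything in thirty-second notes: half rest = 16; dotted whole note = 48; thirty-second note = 1; a full eighth-note quintuplet (5 notes) (five quintuplet eighths span one half) = 16; eighth = 4; a full eighth-note triplet (3 notes) (three triplet eighths span one quarter) = 8; quarter note = 8; dotted eighth = 6.
Altogether 16 + 48 + 1 + 16 + 4 + 8 + 8 + 6 = 107.
107 ÷ 40 = 2 complete bars with 27 thirty-second notes remaining.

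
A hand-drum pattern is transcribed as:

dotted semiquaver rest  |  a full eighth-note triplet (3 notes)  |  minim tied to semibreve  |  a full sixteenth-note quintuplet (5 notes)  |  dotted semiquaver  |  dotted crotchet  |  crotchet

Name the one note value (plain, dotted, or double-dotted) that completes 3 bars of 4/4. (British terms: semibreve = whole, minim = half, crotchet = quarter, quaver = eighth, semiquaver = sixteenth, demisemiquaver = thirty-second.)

dotted eighth note

3 bars of 4/4 = 96 thirty-second notes.
In thirty-second notes: dotted semiquaver rest = 3; a full eighth-note triplet (3 notes) (three triplet eighths span one quarter) = 8; minim tied to semibreve (minim + semibreve) = 48; a full sixteenth-note quintuplet (5 notes) (five quintuplet sixteenths span one quarter) = 8; dotted semiquaver = 3; dotted crotchet = 12; crotchet = 8.
Adding: 3 + 8 + 48 + 8 + 3 + 12 + 8 = 90.
Remaining: 96 − 90 = 6 thirty-second notes, which is a dotted eighth note.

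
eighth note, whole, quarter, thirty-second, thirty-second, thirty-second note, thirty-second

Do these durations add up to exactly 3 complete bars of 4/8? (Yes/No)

One bar of 4/8 = 16 thirty-second notes, so 3 bars = 48.
Convert each value to thirty-second notes: eighth note = 4; whole = 32; quarter = 8; thirty-second = 1; thirty-second = 1; thirty-second note = 1; thirty-second = 1.
Sum: 4 + 32 + 8 + 1 + 1 + 1 + 1 = 48.
48 equals 48, so the answer is Yes.

Yes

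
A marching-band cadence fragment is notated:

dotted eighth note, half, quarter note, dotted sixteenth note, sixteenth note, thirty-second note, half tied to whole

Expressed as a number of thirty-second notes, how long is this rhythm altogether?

84

Convert each value to thirty-second notes: dotted eighth note = 6; half = 16; quarter note = 8; dotted sixteenth note = 3; sixteenth note = 2; thirty-second note = 1; half tied to whole (half + whole) = 48.
Adding: 6 + 16 + 8 + 3 + 2 + 1 + 48 = 84 thirty-second notes.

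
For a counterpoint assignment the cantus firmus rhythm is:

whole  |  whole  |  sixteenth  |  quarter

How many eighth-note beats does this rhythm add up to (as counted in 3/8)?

18.5

One eighth-note beat = 2 sixteenth notes.
Express everything in sixteenth notes: whole = 16; whole = 16; sixteenth = 1; quarter = 4.
Total: 16 + 16 + 1 + 4 = 37.
37 ÷ 2 = 18.5 beats.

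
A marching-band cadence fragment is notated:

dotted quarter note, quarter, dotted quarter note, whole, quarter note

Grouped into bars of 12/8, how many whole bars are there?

1

One bar of 12/8 = 12 eighth notes.
Express everything in eighth notes: dotted quarter note = 3; quarter = 2; dotted quarter note = 3; whole = 8; quarter note = 2.
Sum: 3 + 2 + 3 + 8 + 2 = 18.
18 ÷ 12 = 1 complete bar with 6 left over.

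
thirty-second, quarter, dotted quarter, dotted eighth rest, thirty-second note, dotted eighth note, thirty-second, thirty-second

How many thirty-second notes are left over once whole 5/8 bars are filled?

16

One bar of 5/8 = 20 thirty-second notes.
Each duration in thirty-second notes: thirty-second = 1; quarter = 8; dotted quarter = 12; dotted eighth rest = 6; thirty-second note = 1; dotted eighth note = 6; thirty-second = 1; thirty-second = 1.
Adding: 1 + 8 + 12 + 6 + 1 + 6 + 1 + 1 = 36.
36 ÷ 20 = 1 complete bar with 16 thirty-second notes remaining.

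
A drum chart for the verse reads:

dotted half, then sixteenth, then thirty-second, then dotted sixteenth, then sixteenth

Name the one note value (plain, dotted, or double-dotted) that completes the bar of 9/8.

eighth note

The bar of 9/8 = 36 thirty-second notes.
Each duration in thirty-second notes: dotted half = 24; sixteenth = 2; thirty-second = 1; dotted sixteenth = 3; sixteenth = 2.
Total: 24 + 2 + 1 + 3 + 2 = 32.
Remaining: 36 − 32 = 4 thirty-second notes, which is a eighth note.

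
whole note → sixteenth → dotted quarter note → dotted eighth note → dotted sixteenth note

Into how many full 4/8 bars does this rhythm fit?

One bar of 4/8 = 16 thirty-second notes.
In thirty-second notes: whole note = 32; sixteenth = 2; dotted quarter note = 12; dotted eighth note = 6; dotted sixteenth note = 3.
Altogether 32 + 2 + 12 + 6 + 3 = 55.
55 ÷ 16 = 3 complete bars with 7 left over.

3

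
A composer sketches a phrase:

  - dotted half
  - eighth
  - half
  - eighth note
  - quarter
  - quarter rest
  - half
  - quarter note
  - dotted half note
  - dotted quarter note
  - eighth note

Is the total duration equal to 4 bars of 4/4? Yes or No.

Yes

One bar of 4/4 = 8 eighth notes, so 4 bars = 32.
Express everything in eighth notes: dotted half = 6; eighth = 1; half = 4; eighth note = 1; quarter = 2; quarter rest = 2; half = 4; quarter note = 2; dotted half note = 6; dotted quarter note = 3; eighth note = 1.
Sum: 6 + 1 + 4 + 1 + 2 + 2 + 4 + 2 + 6 + 3 + 1 = 32.
32 equals 32, so the answer is Yes.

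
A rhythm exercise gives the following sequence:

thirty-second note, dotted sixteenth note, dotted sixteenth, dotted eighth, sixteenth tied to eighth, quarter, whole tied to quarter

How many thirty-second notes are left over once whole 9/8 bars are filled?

One bar of 9/8 = 36 thirty-second notes.
Working in thirty-second notes: thirty-second note = 1; dotted sixteenth note = 3; dotted sixteenth = 3; dotted eighth = 6; sixteenth tied to eighth (sixteenth + eighth) = 6; quarter = 8; whole tied to quarter (whole + quarter) = 40.
Adding: 1 + 3 + 3 + 6 + 6 + 8 + 40 = 67.
67 ÷ 36 = 1 complete bar with 31 thirty-second notes remaining.

31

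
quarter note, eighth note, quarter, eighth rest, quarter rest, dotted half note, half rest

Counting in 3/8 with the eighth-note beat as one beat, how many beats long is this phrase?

18

One eighth-note beat = 2 sixteenth notes.
Express everything in sixteenth notes: quarter note = 4; eighth note = 2; quarter = 4; eighth rest = 2; quarter rest = 4; dotted half note = 12; half rest = 8.
Altogether 4 + 2 + 4 + 2 + 4 + 12 + 8 = 36.
36 ÷ 2 = 18 beats.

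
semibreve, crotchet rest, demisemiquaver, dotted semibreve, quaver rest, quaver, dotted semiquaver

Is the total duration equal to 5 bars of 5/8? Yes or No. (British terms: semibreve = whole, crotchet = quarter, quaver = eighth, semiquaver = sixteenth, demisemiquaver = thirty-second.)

One bar of 5/8 = 20 thirty-second notes, so 5 bars = 100.
In thirty-second notes: semibreve = 32; crotchet rest = 8; demisemiquaver = 1; dotted semibreve = 48; quaver rest = 4; quaver = 4; dotted semiquaver = 3.
Sum: 32 + 8 + 1 + 48 + 4 + 4 + 3 = 100.
100 equals 100, so the answer is Yes.

Yes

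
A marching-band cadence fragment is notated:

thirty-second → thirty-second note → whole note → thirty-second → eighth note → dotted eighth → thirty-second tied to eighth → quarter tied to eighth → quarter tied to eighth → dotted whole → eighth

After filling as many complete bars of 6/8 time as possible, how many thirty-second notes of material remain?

6

One bar of 6/8 = 24 thirty-second notes.
Convert each value to thirty-second notes: thirty-second = 1; thirty-second note = 1; whole note = 32; thirty-second = 1; eighth note = 4; dotted eighth = 6; thirty-second tied to eighth (thirty-second + eighth) = 5; quarter tied to eighth (quarter + eighth) = 12; quarter tied to eighth (quarter + eighth) = 12; dotted whole = 48; eighth = 4.
Sum: 1 + 1 + 32 + 1 + 4 + 6 + 5 + 12 + 12 + 48 + 4 = 126.
126 ÷ 24 = 5 complete bars with 6 thirty-second notes remaining.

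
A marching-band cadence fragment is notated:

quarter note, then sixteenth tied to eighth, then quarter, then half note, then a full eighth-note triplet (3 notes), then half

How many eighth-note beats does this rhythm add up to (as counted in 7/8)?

15.5

One eighth-note beat = 2 sixteenth notes.
Each duration in sixteenth notes: quarter note = 4; sixteenth tied to eighth (sixteenth + eighth) = 3; quarter = 4; half note = 8; a full eighth-note triplet (3 notes) (three triplet eighths span one quarter) = 4; half = 8.
Altogether 4 + 3 + 4 + 8 + 4 + 8 = 31.
31 ÷ 2 = 15.5 beats.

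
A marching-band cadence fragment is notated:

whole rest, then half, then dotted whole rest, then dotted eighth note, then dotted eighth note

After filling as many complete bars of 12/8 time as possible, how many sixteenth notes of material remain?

One bar of 12/8 = 24 sixteenth notes.
Express everything in sixteenth notes: whole rest = 16; half = 8; dotted whole rest = 24; dotted eighth note = 3; dotted eighth note = 3.
Total: 16 + 8 + 24 + 3 + 3 = 54.
54 ÷ 24 = 2 complete bars with 6 sixteenth notes remaining.

6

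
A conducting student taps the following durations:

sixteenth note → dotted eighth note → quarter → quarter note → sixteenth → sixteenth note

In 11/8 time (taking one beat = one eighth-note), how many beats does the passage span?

7

One eighth-note beat = 2 sixteenth notes.
Each duration in sixteenth notes: sixteenth note = 1; dotted eighth note = 3; quarter = 4; quarter note = 4; sixteenth = 1; sixteenth note = 1.
Total: 1 + 3 + 4 + 4 + 1 + 1 = 14.
14 ÷ 2 = 7 beats.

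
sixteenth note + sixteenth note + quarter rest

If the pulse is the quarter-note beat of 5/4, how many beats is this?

1.5

One quarter-note beat = 4 sixteenth notes.
Convert each value to sixteenth notes: sixteenth note = 1; sixteenth note = 1; quarter rest = 4.
Altogether 1 + 1 + 4 = 6.
6 ÷ 4 = 1.5 beats.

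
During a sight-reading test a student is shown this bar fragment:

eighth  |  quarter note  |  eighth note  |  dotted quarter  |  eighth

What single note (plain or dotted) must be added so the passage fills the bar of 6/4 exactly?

half note

The bar of 6/4 = 12 eighth notes.
Express everything in eighth notes: eighth = 1; quarter note = 2; eighth note = 1; dotted quarter = 3; eighth = 1.
Adding: 1 + 2 + 1 + 3 + 1 = 8.
Remaining: 12 − 8 = 4 eighth notes, which is a half note.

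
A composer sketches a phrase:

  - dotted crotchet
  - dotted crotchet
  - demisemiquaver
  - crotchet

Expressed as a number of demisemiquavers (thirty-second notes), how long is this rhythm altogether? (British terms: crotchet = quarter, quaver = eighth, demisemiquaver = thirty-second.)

Working in thirty-second notes: dotted crotchet = 12; dotted crotchet = 12; demisemiquaver = 1; crotchet = 8.
Total: 12 + 12 + 1 + 8 = 33 thirty-second notes.

33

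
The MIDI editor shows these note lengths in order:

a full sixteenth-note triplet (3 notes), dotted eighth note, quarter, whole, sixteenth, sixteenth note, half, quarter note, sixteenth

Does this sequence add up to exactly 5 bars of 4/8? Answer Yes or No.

Yes

One bar of 4/8 = 8 sixteenth notes, so 5 bars = 40.
Working in sixteenth notes: a full sixteenth-note triplet (3 notes) (three triplet sixteenths span one eighth) = 2; dotted eighth note = 3; quarter = 4; whole = 16; sixteenth = 1; sixteenth note = 1; half = 8; quarter note = 4; sixteenth = 1.
Altogether 2 + 3 + 4 + 16 + 1 + 1 + 8 + 4 + 1 = 40.
40 equals 40, so the answer is Yes.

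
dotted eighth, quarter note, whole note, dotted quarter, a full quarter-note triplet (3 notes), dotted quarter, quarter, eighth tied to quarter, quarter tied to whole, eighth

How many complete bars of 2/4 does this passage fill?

One bar of 2/4 = 8 sixteenth notes.
Express everything in sixteenth notes: dotted eighth = 3; quarter note = 4; whole note = 16; dotted quarter = 6; a full quarter-note triplet (3 notes) (three triplet quarters span one half) = 8; dotted quarter = 6; quarter = 4; eighth tied to quarter (eighth + quarter) = 6; quarter tied to whole (quarter + whole) = 20; eighth = 2.
Sum: 3 + 4 + 16 + 6 + 8 + 6 + 4 + 6 + 20 + 2 = 75.
75 ÷ 8 = 9 complete bars with 3 left over.

9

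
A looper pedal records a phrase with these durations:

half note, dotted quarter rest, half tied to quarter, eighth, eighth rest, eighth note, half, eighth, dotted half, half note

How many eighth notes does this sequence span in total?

In eighth notes: half note = 4; dotted quarter rest = 3; half tied to quarter (half + quarter) = 6; eighth = 1; eighth rest = 1; eighth note = 1; half = 4; eighth = 1; dotted half = 6; half note = 4.
Sum: 4 + 3 + 6 + 1 + 1 + 1 + 4 + 1 + 6 + 4 = 31 eighth notes.

31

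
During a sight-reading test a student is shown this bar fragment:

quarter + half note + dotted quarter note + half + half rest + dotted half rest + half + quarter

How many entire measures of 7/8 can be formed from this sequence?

4

One bar of 7/8 = 7 eighth notes.
Each duration in eighth notes: quarter = 2; half note = 4; dotted quarter note = 3; half = 4; half rest = 4; dotted half rest = 6; half = 4; quarter = 2.
Total: 2 + 4 + 3 + 4 + 4 + 6 + 4 + 2 = 29.
29 ÷ 7 = 4 complete bars with 1 left over.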